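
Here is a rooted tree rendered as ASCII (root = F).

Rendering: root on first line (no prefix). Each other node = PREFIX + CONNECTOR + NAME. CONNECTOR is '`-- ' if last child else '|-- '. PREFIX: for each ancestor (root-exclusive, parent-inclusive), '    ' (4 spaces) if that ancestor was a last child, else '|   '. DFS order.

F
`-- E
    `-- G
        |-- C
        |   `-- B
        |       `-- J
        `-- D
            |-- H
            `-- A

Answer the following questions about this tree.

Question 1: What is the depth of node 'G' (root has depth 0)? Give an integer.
Answer: 2

Derivation:
Path from root to G: F -> E -> G
Depth = number of edges = 2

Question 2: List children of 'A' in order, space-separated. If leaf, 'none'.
Node A's children (from adjacency): (leaf)

Answer: none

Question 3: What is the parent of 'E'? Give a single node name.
Answer: F

Derivation:
Scan adjacency: E appears as child of F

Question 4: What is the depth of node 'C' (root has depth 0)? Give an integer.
Answer: 3

Derivation:
Path from root to C: F -> E -> G -> C
Depth = number of edges = 3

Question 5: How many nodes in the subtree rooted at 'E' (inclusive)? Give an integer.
Subtree rooted at E contains: A, B, C, D, E, G, H, J
Count = 8

Answer: 8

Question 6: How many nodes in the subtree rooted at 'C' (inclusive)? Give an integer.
Subtree rooted at C contains: B, C, J
Count = 3

Answer: 3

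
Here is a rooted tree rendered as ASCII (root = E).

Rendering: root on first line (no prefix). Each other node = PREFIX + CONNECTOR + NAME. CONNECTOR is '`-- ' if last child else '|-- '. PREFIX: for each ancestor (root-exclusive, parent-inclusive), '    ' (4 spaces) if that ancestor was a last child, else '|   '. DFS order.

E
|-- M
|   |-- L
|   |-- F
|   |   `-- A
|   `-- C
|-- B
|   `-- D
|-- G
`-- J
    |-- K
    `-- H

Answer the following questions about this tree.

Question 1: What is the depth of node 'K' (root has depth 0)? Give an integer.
Answer: 2

Derivation:
Path from root to K: E -> J -> K
Depth = number of edges = 2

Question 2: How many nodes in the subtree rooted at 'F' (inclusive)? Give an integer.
Subtree rooted at F contains: A, F
Count = 2

Answer: 2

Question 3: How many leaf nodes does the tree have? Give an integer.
Answer: 7

Derivation:
Leaves (nodes with no children): A, C, D, G, H, K, L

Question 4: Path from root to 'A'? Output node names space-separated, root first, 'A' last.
Walk down from root: E -> M -> F -> A

Answer: E M F A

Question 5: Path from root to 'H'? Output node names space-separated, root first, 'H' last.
Answer: E J H

Derivation:
Walk down from root: E -> J -> H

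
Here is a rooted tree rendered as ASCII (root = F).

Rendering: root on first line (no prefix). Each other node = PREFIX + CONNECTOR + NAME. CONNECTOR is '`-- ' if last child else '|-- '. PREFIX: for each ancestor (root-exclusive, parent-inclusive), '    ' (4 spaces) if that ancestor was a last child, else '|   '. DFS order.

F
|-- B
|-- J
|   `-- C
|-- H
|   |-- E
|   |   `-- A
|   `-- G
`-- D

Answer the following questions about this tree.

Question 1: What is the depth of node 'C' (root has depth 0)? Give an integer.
Answer: 2

Derivation:
Path from root to C: F -> J -> C
Depth = number of edges = 2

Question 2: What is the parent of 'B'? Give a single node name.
Scan adjacency: B appears as child of F

Answer: F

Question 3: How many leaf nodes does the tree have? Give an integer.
Leaves (nodes with no children): A, B, C, D, G

Answer: 5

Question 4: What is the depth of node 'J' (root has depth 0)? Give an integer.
Path from root to J: F -> J
Depth = number of edges = 1

Answer: 1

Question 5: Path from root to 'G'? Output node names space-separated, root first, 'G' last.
Answer: F H G

Derivation:
Walk down from root: F -> H -> G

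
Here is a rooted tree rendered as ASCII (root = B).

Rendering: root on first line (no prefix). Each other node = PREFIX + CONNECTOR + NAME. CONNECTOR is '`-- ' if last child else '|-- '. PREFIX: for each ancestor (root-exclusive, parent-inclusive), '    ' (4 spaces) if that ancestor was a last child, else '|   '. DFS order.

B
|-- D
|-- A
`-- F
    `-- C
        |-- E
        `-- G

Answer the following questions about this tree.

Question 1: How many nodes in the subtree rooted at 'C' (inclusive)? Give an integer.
Subtree rooted at C contains: C, E, G
Count = 3

Answer: 3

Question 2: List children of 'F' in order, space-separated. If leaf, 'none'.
Answer: C

Derivation:
Node F's children (from adjacency): C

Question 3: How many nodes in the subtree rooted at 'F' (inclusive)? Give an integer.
Subtree rooted at F contains: C, E, F, G
Count = 4

Answer: 4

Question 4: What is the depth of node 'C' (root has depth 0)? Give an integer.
Path from root to C: B -> F -> C
Depth = number of edges = 2

Answer: 2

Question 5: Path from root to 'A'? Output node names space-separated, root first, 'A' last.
Answer: B A

Derivation:
Walk down from root: B -> A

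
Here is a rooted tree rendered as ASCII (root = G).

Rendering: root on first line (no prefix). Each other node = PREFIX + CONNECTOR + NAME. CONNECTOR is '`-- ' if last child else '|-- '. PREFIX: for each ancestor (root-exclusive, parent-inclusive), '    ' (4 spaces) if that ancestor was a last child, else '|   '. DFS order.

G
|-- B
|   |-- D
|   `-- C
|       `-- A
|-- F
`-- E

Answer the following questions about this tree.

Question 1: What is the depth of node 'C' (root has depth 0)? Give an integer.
Path from root to C: G -> B -> C
Depth = number of edges = 2

Answer: 2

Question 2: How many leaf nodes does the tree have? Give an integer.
Leaves (nodes with no children): A, D, E, F

Answer: 4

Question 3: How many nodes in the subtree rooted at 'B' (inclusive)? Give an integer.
Subtree rooted at B contains: A, B, C, D
Count = 4

Answer: 4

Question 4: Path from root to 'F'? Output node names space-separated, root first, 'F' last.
Walk down from root: G -> F

Answer: G F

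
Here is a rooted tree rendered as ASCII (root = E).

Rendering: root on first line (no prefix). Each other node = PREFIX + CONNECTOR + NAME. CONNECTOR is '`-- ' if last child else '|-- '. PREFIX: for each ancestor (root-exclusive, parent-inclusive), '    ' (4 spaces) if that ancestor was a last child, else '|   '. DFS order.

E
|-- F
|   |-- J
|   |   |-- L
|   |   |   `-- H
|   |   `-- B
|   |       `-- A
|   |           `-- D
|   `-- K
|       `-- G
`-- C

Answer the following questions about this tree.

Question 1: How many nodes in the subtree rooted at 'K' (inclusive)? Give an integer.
Subtree rooted at K contains: G, K
Count = 2

Answer: 2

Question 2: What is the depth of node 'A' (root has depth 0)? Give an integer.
Path from root to A: E -> F -> J -> B -> A
Depth = number of edges = 4

Answer: 4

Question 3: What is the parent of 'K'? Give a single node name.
Answer: F

Derivation:
Scan adjacency: K appears as child of F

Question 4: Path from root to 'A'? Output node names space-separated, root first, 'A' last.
Answer: E F J B A

Derivation:
Walk down from root: E -> F -> J -> B -> A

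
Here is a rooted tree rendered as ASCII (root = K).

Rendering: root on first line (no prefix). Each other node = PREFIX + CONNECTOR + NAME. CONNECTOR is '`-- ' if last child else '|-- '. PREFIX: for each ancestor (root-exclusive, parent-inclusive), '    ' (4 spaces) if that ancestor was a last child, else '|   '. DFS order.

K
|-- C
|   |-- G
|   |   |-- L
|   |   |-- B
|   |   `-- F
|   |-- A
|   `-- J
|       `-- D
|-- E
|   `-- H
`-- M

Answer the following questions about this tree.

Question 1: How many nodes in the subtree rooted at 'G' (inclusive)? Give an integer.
Answer: 4

Derivation:
Subtree rooted at G contains: B, F, G, L
Count = 4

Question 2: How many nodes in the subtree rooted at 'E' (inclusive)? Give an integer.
Subtree rooted at E contains: E, H
Count = 2

Answer: 2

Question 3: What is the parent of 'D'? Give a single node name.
Scan adjacency: D appears as child of J

Answer: J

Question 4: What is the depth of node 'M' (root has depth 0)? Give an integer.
Answer: 1

Derivation:
Path from root to M: K -> M
Depth = number of edges = 1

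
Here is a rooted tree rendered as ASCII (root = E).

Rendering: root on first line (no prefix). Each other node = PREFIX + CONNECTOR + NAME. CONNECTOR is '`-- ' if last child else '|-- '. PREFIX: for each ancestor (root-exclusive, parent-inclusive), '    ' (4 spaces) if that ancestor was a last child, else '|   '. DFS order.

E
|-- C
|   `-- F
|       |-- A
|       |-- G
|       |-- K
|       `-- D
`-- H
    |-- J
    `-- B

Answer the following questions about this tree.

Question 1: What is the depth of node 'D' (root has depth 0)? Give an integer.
Path from root to D: E -> C -> F -> D
Depth = number of edges = 3

Answer: 3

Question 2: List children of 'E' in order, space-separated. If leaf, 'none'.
Node E's children (from adjacency): C, H

Answer: C H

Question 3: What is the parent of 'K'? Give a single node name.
Scan adjacency: K appears as child of F

Answer: F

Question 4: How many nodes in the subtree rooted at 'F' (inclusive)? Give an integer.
Answer: 5

Derivation:
Subtree rooted at F contains: A, D, F, G, K
Count = 5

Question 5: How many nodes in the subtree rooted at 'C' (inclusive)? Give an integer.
Subtree rooted at C contains: A, C, D, F, G, K
Count = 6

Answer: 6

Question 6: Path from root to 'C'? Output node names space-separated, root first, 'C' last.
Walk down from root: E -> C

Answer: E C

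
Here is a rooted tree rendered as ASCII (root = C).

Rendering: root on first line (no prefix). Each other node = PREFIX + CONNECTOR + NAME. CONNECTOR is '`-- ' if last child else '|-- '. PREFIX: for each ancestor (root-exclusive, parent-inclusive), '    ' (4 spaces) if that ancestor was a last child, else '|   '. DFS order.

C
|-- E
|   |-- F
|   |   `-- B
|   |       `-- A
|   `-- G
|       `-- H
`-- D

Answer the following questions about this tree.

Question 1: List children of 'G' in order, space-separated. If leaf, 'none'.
Node G's children (from adjacency): H

Answer: H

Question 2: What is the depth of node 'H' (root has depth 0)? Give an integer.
Answer: 3

Derivation:
Path from root to H: C -> E -> G -> H
Depth = number of edges = 3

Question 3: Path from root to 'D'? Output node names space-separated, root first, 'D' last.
Answer: C D

Derivation:
Walk down from root: C -> D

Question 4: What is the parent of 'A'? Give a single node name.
Scan adjacency: A appears as child of B

Answer: B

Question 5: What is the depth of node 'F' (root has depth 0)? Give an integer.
Answer: 2

Derivation:
Path from root to F: C -> E -> F
Depth = number of edges = 2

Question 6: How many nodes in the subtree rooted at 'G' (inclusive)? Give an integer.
Subtree rooted at G contains: G, H
Count = 2

Answer: 2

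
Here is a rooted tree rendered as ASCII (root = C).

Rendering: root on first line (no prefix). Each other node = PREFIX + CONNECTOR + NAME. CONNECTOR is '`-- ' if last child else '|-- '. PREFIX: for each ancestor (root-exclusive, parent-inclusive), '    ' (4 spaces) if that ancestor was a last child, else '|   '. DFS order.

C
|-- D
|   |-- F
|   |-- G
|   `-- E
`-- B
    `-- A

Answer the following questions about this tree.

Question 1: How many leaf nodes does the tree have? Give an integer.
Leaves (nodes with no children): A, E, F, G

Answer: 4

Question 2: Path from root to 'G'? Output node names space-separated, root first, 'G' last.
Answer: C D G

Derivation:
Walk down from root: C -> D -> G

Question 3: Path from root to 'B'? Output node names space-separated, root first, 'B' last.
Walk down from root: C -> B

Answer: C B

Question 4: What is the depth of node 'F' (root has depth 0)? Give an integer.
Path from root to F: C -> D -> F
Depth = number of edges = 2

Answer: 2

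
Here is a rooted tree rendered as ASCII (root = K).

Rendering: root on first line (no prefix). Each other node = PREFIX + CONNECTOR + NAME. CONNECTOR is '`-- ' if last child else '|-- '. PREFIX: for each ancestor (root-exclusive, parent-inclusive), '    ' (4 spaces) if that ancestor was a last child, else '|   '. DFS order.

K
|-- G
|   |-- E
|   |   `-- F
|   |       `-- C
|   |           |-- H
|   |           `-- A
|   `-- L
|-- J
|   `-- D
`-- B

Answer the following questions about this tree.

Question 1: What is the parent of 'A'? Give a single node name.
Answer: C

Derivation:
Scan adjacency: A appears as child of C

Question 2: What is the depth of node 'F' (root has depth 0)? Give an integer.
Path from root to F: K -> G -> E -> F
Depth = number of edges = 3

Answer: 3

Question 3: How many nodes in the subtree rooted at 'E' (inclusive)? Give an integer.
Answer: 5

Derivation:
Subtree rooted at E contains: A, C, E, F, H
Count = 5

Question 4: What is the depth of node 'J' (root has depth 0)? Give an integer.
Answer: 1

Derivation:
Path from root to J: K -> J
Depth = number of edges = 1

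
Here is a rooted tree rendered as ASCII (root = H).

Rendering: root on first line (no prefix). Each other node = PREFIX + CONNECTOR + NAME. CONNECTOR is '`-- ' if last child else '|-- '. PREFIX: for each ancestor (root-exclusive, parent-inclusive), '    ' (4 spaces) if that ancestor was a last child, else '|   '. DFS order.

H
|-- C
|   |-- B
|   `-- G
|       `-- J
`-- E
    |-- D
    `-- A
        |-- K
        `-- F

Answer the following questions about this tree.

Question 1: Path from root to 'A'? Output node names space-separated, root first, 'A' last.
Answer: H E A

Derivation:
Walk down from root: H -> E -> A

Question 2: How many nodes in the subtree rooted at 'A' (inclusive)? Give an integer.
Answer: 3

Derivation:
Subtree rooted at A contains: A, F, K
Count = 3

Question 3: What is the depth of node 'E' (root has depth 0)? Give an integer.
Path from root to E: H -> E
Depth = number of edges = 1

Answer: 1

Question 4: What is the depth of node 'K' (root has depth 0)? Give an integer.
Path from root to K: H -> E -> A -> K
Depth = number of edges = 3

Answer: 3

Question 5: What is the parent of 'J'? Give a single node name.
Scan adjacency: J appears as child of G

Answer: G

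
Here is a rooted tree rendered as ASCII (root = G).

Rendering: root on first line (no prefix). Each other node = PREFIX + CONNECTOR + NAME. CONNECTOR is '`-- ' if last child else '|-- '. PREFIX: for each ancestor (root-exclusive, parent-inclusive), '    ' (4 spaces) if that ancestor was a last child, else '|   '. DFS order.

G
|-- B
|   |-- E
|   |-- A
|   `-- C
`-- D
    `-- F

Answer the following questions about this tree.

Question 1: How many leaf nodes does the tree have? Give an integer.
Answer: 4

Derivation:
Leaves (nodes with no children): A, C, E, F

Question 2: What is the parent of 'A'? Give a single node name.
Scan adjacency: A appears as child of B

Answer: B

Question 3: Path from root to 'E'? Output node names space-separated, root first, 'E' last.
Answer: G B E

Derivation:
Walk down from root: G -> B -> E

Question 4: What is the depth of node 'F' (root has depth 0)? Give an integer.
Path from root to F: G -> D -> F
Depth = number of edges = 2

Answer: 2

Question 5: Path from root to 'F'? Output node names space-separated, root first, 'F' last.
Answer: G D F

Derivation:
Walk down from root: G -> D -> F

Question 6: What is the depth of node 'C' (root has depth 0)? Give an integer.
Path from root to C: G -> B -> C
Depth = number of edges = 2

Answer: 2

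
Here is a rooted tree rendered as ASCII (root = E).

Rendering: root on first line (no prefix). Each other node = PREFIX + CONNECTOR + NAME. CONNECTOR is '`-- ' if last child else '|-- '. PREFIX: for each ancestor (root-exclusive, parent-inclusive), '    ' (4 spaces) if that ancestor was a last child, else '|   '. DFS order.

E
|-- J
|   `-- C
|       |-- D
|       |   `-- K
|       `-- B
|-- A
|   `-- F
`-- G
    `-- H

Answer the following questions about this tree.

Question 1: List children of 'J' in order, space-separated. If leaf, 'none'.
Answer: C

Derivation:
Node J's children (from adjacency): C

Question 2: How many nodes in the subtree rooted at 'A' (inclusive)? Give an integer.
Subtree rooted at A contains: A, F
Count = 2

Answer: 2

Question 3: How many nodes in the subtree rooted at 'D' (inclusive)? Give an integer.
Subtree rooted at D contains: D, K
Count = 2

Answer: 2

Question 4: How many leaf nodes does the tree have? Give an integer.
Answer: 4

Derivation:
Leaves (nodes with no children): B, F, H, K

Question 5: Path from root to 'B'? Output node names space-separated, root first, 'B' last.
Walk down from root: E -> J -> C -> B

Answer: E J C B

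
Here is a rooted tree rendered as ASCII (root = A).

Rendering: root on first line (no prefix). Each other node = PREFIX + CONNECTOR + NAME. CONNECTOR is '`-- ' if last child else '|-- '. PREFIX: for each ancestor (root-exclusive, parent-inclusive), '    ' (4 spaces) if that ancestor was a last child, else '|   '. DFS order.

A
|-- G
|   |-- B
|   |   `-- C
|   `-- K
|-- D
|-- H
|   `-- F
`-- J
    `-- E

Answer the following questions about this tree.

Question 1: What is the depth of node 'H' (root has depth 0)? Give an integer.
Path from root to H: A -> H
Depth = number of edges = 1

Answer: 1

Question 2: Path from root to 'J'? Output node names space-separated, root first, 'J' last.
Answer: A J

Derivation:
Walk down from root: A -> J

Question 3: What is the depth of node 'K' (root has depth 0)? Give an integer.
Answer: 2

Derivation:
Path from root to K: A -> G -> K
Depth = number of edges = 2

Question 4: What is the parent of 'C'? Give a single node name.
Scan adjacency: C appears as child of B

Answer: B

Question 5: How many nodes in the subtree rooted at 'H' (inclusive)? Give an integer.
Subtree rooted at H contains: F, H
Count = 2

Answer: 2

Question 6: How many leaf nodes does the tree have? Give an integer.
Answer: 5

Derivation:
Leaves (nodes with no children): C, D, E, F, K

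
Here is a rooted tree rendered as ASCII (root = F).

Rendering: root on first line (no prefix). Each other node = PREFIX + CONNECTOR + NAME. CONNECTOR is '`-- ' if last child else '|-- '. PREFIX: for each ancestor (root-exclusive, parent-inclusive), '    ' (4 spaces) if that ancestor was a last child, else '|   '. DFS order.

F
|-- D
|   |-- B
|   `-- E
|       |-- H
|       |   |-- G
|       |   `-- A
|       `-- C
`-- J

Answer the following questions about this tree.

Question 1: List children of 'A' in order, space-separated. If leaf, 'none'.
Answer: none

Derivation:
Node A's children (from adjacency): (leaf)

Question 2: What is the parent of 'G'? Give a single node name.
Answer: H

Derivation:
Scan adjacency: G appears as child of H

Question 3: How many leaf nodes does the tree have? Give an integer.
Answer: 5

Derivation:
Leaves (nodes with no children): A, B, C, G, J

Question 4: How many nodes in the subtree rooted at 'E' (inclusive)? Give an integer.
Answer: 5

Derivation:
Subtree rooted at E contains: A, C, E, G, H
Count = 5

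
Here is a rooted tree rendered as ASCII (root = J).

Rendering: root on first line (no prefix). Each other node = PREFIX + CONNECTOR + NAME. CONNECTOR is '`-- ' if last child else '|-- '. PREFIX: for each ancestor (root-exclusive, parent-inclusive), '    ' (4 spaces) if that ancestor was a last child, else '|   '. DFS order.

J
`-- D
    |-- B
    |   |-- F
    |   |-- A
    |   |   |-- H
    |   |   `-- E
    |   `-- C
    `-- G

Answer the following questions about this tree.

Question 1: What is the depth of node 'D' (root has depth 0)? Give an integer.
Answer: 1

Derivation:
Path from root to D: J -> D
Depth = number of edges = 1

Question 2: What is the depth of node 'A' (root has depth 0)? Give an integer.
Path from root to A: J -> D -> B -> A
Depth = number of edges = 3

Answer: 3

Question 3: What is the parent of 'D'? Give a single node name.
Scan adjacency: D appears as child of J

Answer: J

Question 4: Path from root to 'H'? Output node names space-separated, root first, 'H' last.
Walk down from root: J -> D -> B -> A -> H

Answer: J D B A H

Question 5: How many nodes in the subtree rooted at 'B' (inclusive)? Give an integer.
Subtree rooted at B contains: A, B, C, E, F, H
Count = 6

Answer: 6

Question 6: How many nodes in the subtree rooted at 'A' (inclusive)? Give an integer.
Subtree rooted at A contains: A, E, H
Count = 3

Answer: 3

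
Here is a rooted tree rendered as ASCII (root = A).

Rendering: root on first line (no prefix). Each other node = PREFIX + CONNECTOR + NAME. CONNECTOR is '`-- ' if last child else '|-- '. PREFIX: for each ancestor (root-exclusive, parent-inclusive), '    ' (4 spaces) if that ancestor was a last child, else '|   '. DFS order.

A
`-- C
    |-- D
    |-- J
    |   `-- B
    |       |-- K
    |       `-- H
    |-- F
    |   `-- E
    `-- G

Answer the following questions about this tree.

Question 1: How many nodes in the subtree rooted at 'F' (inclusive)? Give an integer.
Subtree rooted at F contains: E, F
Count = 2

Answer: 2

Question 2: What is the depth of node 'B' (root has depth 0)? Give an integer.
Answer: 3

Derivation:
Path from root to B: A -> C -> J -> B
Depth = number of edges = 3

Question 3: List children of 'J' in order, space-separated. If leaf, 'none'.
Answer: B

Derivation:
Node J's children (from adjacency): B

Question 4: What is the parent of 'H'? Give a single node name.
Scan adjacency: H appears as child of B

Answer: B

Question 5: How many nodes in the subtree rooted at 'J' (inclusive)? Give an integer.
Subtree rooted at J contains: B, H, J, K
Count = 4

Answer: 4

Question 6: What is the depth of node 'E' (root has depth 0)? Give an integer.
Path from root to E: A -> C -> F -> E
Depth = number of edges = 3

Answer: 3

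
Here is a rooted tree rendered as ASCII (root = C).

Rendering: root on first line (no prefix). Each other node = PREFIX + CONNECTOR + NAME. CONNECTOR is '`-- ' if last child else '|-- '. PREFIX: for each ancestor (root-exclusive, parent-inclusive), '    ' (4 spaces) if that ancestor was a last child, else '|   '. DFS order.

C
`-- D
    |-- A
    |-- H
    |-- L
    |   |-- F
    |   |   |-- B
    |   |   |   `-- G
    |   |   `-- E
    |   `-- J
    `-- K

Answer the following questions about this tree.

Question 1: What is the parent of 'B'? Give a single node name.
Answer: F

Derivation:
Scan adjacency: B appears as child of F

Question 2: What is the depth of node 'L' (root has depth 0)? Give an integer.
Answer: 2

Derivation:
Path from root to L: C -> D -> L
Depth = number of edges = 2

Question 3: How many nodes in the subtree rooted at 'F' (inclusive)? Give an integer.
Answer: 4

Derivation:
Subtree rooted at F contains: B, E, F, G
Count = 4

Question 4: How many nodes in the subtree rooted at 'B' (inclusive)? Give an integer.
Answer: 2

Derivation:
Subtree rooted at B contains: B, G
Count = 2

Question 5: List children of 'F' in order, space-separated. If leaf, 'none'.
Node F's children (from adjacency): B, E

Answer: B E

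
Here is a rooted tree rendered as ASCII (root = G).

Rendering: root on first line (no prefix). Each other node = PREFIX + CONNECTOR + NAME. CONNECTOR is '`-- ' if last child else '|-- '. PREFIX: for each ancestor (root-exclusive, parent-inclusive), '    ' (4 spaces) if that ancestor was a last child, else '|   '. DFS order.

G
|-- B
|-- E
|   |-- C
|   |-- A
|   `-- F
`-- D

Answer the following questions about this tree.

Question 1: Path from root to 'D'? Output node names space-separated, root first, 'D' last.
Walk down from root: G -> D

Answer: G D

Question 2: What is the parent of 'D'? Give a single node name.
Scan adjacency: D appears as child of G

Answer: G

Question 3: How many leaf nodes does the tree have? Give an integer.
Answer: 5

Derivation:
Leaves (nodes with no children): A, B, C, D, F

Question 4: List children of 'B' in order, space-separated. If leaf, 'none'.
Node B's children (from adjacency): (leaf)

Answer: none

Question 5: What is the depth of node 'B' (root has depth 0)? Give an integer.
Answer: 1

Derivation:
Path from root to B: G -> B
Depth = number of edges = 1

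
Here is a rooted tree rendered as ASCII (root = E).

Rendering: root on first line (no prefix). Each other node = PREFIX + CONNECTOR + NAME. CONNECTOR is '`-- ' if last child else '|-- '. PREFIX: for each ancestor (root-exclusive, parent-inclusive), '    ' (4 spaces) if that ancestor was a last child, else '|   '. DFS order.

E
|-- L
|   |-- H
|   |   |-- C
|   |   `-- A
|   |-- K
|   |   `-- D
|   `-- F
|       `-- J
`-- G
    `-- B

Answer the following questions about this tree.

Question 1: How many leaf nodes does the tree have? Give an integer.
Answer: 5

Derivation:
Leaves (nodes with no children): A, B, C, D, J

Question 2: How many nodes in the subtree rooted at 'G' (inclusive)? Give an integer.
Subtree rooted at G contains: B, G
Count = 2

Answer: 2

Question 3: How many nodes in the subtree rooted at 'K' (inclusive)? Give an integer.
Answer: 2

Derivation:
Subtree rooted at K contains: D, K
Count = 2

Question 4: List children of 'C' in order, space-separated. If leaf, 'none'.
Answer: none

Derivation:
Node C's children (from adjacency): (leaf)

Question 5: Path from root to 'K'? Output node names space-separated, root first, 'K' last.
Answer: E L K

Derivation:
Walk down from root: E -> L -> K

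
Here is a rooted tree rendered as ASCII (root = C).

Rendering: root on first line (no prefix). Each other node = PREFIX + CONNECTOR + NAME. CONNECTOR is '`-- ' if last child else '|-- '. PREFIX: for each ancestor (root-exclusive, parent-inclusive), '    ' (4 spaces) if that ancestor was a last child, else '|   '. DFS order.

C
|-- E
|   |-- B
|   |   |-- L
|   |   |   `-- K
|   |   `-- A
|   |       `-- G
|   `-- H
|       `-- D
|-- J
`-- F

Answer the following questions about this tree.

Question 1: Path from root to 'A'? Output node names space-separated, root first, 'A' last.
Answer: C E B A

Derivation:
Walk down from root: C -> E -> B -> A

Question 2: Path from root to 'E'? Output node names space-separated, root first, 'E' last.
Answer: C E

Derivation:
Walk down from root: C -> E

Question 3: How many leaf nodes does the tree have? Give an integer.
Answer: 5

Derivation:
Leaves (nodes with no children): D, F, G, J, K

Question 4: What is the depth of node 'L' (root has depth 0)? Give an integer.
Answer: 3

Derivation:
Path from root to L: C -> E -> B -> L
Depth = number of edges = 3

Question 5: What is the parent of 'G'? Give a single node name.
Answer: A

Derivation:
Scan adjacency: G appears as child of A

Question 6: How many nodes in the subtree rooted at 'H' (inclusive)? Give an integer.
Subtree rooted at H contains: D, H
Count = 2

Answer: 2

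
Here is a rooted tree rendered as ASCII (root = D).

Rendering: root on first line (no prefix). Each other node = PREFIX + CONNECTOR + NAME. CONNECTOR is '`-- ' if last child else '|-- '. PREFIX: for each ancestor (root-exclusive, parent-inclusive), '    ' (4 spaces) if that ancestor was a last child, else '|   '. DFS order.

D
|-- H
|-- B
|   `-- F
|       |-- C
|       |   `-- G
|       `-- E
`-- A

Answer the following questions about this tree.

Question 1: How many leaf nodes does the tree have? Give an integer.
Answer: 4

Derivation:
Leaves (nodes with no children): A, E, G, H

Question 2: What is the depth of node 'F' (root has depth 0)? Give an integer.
Path from root to F: D -> B -> F
Depth = number of edges = 2

Answer: 2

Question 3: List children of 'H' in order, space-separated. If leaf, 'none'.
Answer: none

Derivation:
Node H's children (from adjacency): (leaf)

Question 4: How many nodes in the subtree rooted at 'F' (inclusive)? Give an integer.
Subtree rooted at F contains: C, E, F, G
Count = 4

Answer: 4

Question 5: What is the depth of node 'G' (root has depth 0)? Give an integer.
Answer: 4

Derivation:
Path from root to G: D -> B -> F -> C -> G
Depth = number of edges = 4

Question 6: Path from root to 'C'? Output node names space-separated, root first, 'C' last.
Answer: D B F C

Derivation:
Walk down from root: D -> B -> F -> C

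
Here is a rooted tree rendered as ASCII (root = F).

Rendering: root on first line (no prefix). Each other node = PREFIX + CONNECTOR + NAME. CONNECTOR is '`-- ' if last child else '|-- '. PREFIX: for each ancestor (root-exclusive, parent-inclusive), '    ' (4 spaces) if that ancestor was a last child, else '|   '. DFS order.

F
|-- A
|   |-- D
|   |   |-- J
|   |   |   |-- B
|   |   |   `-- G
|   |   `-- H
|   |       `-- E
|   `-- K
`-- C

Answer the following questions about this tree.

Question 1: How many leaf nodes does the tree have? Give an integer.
Answer: 5

Derivation:
Leaves (nodes with no children): B, C, E, G, K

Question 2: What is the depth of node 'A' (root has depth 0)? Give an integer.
Answer: 1

Derivation:
Path from root to A: F -> A
Depth = number of edges = 1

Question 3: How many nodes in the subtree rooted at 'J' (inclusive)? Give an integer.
Subtree rooted at J contains: B, G, J
Count = 3

Answer: 3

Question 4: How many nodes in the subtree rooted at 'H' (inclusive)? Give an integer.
Answer: 2

Derivation:
Subtree rooted at H contains: E, H
Count = 2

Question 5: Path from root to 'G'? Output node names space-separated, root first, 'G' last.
Answer: F A D J G

Derivation:
Walk down from root: F -> A -> D -> J -> G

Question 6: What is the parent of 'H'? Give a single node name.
Scan adjacency: H appears as child of D

Answer: D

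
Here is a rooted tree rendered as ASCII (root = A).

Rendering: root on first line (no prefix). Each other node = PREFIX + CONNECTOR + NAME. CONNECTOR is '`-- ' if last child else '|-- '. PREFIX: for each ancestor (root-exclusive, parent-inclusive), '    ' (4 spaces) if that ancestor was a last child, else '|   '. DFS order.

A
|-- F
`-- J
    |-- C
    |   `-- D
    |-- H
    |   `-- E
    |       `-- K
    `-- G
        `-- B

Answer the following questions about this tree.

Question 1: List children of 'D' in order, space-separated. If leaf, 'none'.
Answer: none

Derivation:
Node D's children (from adjacency): (leaf)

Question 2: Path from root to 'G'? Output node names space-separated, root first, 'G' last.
Walk down from root: A -> J -> G

Answer: A J G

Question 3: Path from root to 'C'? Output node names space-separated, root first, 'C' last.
Walk down from root: A -> J -> C

Answer: A J C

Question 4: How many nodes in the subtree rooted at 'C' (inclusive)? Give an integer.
Answer: 2

Derivation:
Subtree rooted at C contains: C, D
Count = 2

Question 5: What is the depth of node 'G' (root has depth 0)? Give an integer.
Path from root to G: A -> J -> G
Depth = number of edges = 2

Answer: 2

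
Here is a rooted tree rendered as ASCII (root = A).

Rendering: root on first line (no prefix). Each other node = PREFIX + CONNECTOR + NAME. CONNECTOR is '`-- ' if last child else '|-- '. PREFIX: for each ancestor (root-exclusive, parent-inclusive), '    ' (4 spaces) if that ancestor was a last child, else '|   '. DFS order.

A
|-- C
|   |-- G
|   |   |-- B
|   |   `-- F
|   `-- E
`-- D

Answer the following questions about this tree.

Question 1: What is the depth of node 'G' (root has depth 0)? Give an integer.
Path from root to G: A -> C -> G
Depth = number of edges = 2

Answer: 2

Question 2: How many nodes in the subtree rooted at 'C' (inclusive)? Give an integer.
Answer: 5

Derivation:
Subtree rooted at C contains: B, C, E, F, G
Count = 5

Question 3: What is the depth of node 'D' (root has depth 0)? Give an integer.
Answer: 1

Derivation:
Path from root to D: A -> D
Depth = number of edges = 1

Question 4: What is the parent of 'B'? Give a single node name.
Answer: G

Derivation:
Scan adjacency: B appears as child of G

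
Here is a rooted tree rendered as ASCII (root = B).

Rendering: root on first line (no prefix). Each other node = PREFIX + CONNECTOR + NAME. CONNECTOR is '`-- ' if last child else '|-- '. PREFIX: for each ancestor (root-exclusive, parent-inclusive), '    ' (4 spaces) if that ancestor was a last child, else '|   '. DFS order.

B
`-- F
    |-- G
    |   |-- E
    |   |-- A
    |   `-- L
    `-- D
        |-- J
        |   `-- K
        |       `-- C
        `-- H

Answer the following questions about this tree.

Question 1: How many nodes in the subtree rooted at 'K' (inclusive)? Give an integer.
Subtree rooted at K contains: C, K
Count = 2

Answer: 2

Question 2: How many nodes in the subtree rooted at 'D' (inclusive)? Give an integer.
Answer: 5

Derivation:
Subtree rooted at D contains: C, D, H, J, K
Count = 5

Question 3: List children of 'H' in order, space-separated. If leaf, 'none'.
Answer: none

Derivation:
Node H's children (from adjacency): (leaf)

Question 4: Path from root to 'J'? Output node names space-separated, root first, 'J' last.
Answer: B F D J

Derivation:
Walk down from root: B -> F -> D -> J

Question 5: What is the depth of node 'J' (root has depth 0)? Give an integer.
Path from root to J: B -> F -> D -> J
Depth = number of edges = 3

Answer: 3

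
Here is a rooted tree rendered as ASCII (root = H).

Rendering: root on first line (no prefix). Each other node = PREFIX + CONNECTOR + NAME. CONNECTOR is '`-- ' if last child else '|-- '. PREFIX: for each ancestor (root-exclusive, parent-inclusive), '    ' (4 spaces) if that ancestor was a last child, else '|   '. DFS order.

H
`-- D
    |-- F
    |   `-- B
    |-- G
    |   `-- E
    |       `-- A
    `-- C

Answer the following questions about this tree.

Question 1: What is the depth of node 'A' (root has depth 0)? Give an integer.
Path from root to A: H -> D -> G -> E -> A
Depth = number of edges = 4

Answer: 4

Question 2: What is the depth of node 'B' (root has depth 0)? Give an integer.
Path from root to B: H -> D -> F -> B
Depth = number of edges = 3

Answer: 3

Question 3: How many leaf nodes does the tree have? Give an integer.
Leaves (nodes with no children): A, B, C

Answer: 3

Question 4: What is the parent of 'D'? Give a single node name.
Scan adjacency: D appears as child of H

Answer: H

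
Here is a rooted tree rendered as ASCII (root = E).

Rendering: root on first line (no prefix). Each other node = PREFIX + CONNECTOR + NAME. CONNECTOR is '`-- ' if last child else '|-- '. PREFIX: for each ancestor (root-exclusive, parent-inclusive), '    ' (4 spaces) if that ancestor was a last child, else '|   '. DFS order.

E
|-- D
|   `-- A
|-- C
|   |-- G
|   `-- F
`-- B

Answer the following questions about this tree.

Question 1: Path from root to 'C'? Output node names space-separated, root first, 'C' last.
Answer: E C

Derivation:
Walk down from root: E -> C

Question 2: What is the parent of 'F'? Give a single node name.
Scan adjacency: F appears as child of C

Answer: C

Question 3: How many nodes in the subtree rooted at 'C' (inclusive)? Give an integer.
Subtree rooted at C contains: C, F, G
Count = 3

Answer: 3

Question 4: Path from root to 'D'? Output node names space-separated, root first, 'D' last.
Walk down from root: E -> D

Answer: E D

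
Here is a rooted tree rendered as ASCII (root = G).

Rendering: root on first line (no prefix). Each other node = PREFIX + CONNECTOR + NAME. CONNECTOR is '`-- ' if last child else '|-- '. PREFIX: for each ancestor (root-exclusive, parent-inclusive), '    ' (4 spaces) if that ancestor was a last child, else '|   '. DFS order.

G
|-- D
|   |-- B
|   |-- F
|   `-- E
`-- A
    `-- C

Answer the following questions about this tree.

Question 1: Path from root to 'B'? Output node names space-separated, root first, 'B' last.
Walk down from root: G -> D -> B

Answer: G D B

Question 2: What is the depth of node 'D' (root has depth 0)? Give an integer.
Path from root to D: G -> D
Depth = number of edges = 1

Answer: 1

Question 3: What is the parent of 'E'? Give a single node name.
Scan adjacency: E appears as child of D

Answer: D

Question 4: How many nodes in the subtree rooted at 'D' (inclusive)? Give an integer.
Subtree rooted at D contains: B, D, E, F
Count = 4

Answer: 4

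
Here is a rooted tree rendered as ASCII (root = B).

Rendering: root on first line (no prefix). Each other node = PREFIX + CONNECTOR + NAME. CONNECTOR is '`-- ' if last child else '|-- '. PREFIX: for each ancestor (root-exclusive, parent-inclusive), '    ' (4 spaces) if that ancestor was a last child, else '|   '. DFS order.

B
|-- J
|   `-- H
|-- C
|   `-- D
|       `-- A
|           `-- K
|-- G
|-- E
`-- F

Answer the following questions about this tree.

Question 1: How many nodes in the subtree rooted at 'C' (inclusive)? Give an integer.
Subtree rooted at C contains: A, C, D, K
Count = 4

Answer: 4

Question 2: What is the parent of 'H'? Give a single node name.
Answer: J

Derivation:
Scan adjacency: H appears as child of J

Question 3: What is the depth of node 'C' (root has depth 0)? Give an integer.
Path from root to C: B -> C
Depth = number of edges = 1

Answer: 1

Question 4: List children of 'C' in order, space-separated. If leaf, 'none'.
Answer: D

Derivation:
Node C's children (from adjacency): D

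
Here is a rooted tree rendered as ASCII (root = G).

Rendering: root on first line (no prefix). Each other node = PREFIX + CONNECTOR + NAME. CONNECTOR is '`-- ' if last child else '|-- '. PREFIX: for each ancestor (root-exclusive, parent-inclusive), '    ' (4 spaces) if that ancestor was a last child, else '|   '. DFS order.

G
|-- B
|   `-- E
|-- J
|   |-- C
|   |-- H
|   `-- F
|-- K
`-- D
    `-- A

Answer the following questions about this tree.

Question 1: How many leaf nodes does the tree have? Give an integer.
Answer: 6

Derivation:
Leaves (nodes with no children): A, C, E, F, H, K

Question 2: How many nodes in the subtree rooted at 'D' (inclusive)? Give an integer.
Answer: 2

Derivation:
Subtree rooted at D contains: A, D
Count = 2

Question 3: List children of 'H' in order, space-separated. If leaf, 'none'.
Node H's children (from adjacency): (leaf)

Answer: none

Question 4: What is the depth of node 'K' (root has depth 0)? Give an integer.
Path from root to K: G -> K
Depth = number of edges = 1

Answer: 1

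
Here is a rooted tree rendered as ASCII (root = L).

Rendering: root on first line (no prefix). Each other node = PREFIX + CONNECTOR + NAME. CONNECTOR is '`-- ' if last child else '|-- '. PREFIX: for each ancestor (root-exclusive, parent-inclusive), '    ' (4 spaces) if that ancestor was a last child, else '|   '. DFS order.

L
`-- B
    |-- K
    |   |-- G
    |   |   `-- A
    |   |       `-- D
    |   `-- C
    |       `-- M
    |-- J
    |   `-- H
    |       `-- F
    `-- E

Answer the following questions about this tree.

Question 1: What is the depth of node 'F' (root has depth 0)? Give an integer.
Answer: 4

Derivation:
Path from root to F: L -> B -> J -> H -> F
Depth = number of edges = 4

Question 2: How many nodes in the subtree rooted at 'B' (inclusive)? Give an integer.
Subtree rooted at B contains: A, B, C, D, E, F, G, H, J, K, M
Count = 11

Answer: 11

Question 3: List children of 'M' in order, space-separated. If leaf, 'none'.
Node M's children (from adjacency): (leaf)

Answer: none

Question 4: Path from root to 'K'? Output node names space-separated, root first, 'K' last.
Walk down from root: L -> B -> K

Answer: L B K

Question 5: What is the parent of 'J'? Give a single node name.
Answer: B

Derivation:
Scan adjacency: J appears as child of B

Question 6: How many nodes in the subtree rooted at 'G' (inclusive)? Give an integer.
Subtree rooted at G contains: A, D, G
Count = 3

Answer: 3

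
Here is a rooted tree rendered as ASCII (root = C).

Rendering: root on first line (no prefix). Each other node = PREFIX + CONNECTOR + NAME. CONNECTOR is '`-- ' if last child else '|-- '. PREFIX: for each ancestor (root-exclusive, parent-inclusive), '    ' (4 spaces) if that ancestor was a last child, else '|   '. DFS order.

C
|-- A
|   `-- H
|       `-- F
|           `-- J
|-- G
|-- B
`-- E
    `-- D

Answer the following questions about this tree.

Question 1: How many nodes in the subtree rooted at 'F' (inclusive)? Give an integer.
Answer: 2

Derivation:
Subtree rooted at F contains: F, J
Count = 2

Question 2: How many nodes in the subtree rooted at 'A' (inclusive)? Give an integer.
Subtree rooted at A contains: A, F, H, J
Count = 4

Answer: 4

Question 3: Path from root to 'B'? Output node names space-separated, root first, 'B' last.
Walk down from root: C -> B

Answer: C B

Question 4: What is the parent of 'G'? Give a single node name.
Answer: C

Derivation:
Scan adjacency: G appears as child of C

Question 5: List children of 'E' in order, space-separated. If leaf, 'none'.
Node E's children (from adjacency): D

Answer: D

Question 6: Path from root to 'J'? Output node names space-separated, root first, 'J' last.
Walk down from root: C -> A -> H -> F -> J

Answer: C A H F J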